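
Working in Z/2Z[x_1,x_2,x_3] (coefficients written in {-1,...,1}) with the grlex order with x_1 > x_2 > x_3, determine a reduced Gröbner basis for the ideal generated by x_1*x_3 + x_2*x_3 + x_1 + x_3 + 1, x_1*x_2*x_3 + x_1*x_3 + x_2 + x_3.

Buchberger's algorithm terminates because the ascending chain of leading-term ideals stabilizes.

f_1 = x_1*x_3 + x_2*x_3 + x_1 + x_3 + 1, LT = x_1*x_3.
f_2 = x_1*x_2*x_3 + x_1*x_3 + x_2 + x_3, LT = x_1*x_2*x_3.

S(f_1,f_2): lcm = x_1*x_2*x_3. S = x_2**2*x_3 + x_1*x_2 + x_1*x_3 + x_2*x_3 + x_3.
  reduce S modulo (f_1, f_2):
  remainder x_2**2*x_3 + x_1*x_2 + x_1 + 1 ≠ 0; add g_3 = x_2**2*x_3 + x_1*x_2 + x_1 + 1 to the basis.

S(f_1,g_3): lcm = x_1*x_2**2*x_3. S = x_2**3*x_3 + x_1**2*x_2 + x_1*x_2**2 + x_2**2*x_3 + x_1**2 + x_2**2 + x_1.
  reduce S modulo (f_1, f_2, g_3):
  remainder x_1**2*x_2 + x_1**2 + x_2**2 + x_2 + 1 ≠ 0; add g_4 = x_1**2*x_2 + x_1**2 + x_2**2 + x_2 + 1 to the basis.

The other S-polynomials (S(f_2,g_3), S(f_1,g_4), S(f_2,g_4), S(g_3,g_4)) all reduce to 0 modulo the current basis, so we have a Gröbner basis.
Inter-reduce: drop elements whose leading term is divisible by another's, tail-reduce, and make monic.

G = {x_1**2*x_2 + x_1**2 + x_2**2 + x_2 + 1, x_2**2*x_3 + x_1*x_2 + x_1 + 1, x_1*x_3 + x_2*x_3 + x_1 + x_3 + 1}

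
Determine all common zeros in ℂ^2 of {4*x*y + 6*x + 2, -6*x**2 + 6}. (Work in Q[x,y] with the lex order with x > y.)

{(1, -2), (-1, -1)}

Compute a lex Gröbner basis by Buchberger's algorithm.
f_1 = 4*x*y + 6*x + 2, LT = x*y.
f_2 = -6*x**2 + 6, LT = x**2.

S(f_1,f_2): lcm = x**2*y. S = 3/2*x**2 + 1/2*x + y.
  leading term x**2: subtract (-1/4)·f_2 from 3/2*x**2 + 1/2*x + y → 1/2*x + y + 3/2
  leading term x: no divisor's leading term divides it; move 1/2*x to the remainder.
  leading term y: no divisor's leading term divides it; move y to the remainder.
  leading term 1: no divisor's leading term divides it; move 3/2 to the remainder.
  remainder 1/2*x + y + 3/2 ≠ 0; add h_3 = 1/2*x + y + 3/2 to the basis.

S(f_1,h_3): lcm = x*y. S = 3/2*x - 2*y**2 - 3*y + 1/2.
  leading term x: subtract (3)·h_3 from 3/2*x - 2*y**2 - 3*y + 1/2 → -2*y**2 - 6*y - 4
  leading term y**2: no divisor's leading term divides it; move -2*y**2 to the remainder.
  leading term y: no divisor's leading term divides it; move -6*y to the remainder.
  leading term 1: no divisor's leading term divides it; move -4 to the remainder.
  remainder -2*y**2 - 6*y - 4 ≠ 0; add h_4 = -2*y**2 - 6*y - 4 to the basis.

S(f_2,h_3): lcm = x**2. S = -2*x*y - 3*x - 1.
  leading term x*y: subtract (-1/2)·f_1 from -2*x*y - 3*x - 1 → 0
  remainder 0.

S(f_1,h_4): lcm = x*y**2. S = -3/2*x*y - 2*x + 1/2*y.
  leading term x*y: subtract (-3/8)·f_1 from -3/2*x*y - 2*x + 1/2*y → 1/4*x + 1/2*y + 3/4
  leading term x: subtract (1/2)·h_3 from 1/4*x + 1/2*y + 3/4 → 0
  remainder 0.

S(f_2,h_4): leading monomials are coprime, so the S-polynomial reduces to 0 (Buchberger's first criterion).
S(h_3,h_4): leading monomials are coprime, so the S-polynomial reduces to 0 (Buchberger's first criterion).
Every S-polynomial of the final basis reduces to 0, so we have a Gröbner basis.
Inter-reduce: drop elements whose leading term is divisible by another's, tail-reduce, and make monic.
Reduced Gröbner basis: {x + 2*y + 3, y**2 + 3*y + 2}.

The lex basis is triangular: the last element involves only y. Solving y**2 + 3*y + 2 = 0 gives y ∈ {-2, -1}; substituting each value into the earlier elements determines the remaining variables.
  y = -2: the earlier basis element becomes x - 1 = 0, giving x = 1 — point (1, -2).
  y = -1: the earlier basis element becomes x + 1 = 0, giving x = -1 — point (-1, -1).
Check: every point annihilates each of the original generators.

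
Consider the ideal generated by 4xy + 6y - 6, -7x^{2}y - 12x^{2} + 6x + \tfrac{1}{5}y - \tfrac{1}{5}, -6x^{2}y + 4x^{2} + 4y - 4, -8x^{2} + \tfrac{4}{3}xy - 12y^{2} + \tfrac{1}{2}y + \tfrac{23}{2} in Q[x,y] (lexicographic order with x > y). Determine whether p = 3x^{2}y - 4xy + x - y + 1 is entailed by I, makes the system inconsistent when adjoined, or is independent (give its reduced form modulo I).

3x^{2}y - 4xy + x - y + 1 lies in I (it reduces to 0).

First compute the reduced Gröbner basis of I by Buchberger's algorithm.
f_1 = 4xy + 6y - 6, LT = xy.
f_2 = -7x^{2}y - 12x^{2} + 6x + \tfrac{1}{5}y - \tfrac{1}{5}, LT = x^{2}y.
f_3 = -6x^{2}y + 4x^{2} + 4y - 4, LT = x^{2}y.
f_4 = -8x^{2} + \tfrac{4}{3}xy - 12y^{2} + \tfrac{1}{2}y + \tfrac{23}{2}, LT = x^{2}.

S(f_1,f_2): lcm = x^{2}y. S = -\tfrac{12}{7}x^{2} + \tfrac{3}{2}xy - \tfrac{9}{14}x + \tfrac{1}{35}y - \tfrac{1}{35}.
  reduce S modulo (f_1, f_2, f_3, f_4):
  remainder -\tfrac{9}{14}x + \tfrac{18}{7}y^{2} - \tfrac{19}{10}y - \tfrac{47}{70} ≠ 0; add h_5 = -\tfrac{9}{14}x + \tfrac{18}{7}y^{2} - \tfrac{19}{10}y - \tfrac{47}{70} to the basis.

S(f_1,f_3): lcm = x^{2}y. S = \tfrac{2}{3}x^{2} + \tfrac{3}{2}xy - \tfrac{3}{2}x + \tfrac{2}{3}y - \tfrac{2}{3}.
  reduce S modulo (f_1, f_2, f_3, f_4, h_5):
  remainder -7y^{2} + \tfrac{109}{40}y + \tfrac{171}{40} ≠ 0; add h_6 = -7y^{2} + \tfrac{109}{40}y + \tfrac{171}{40} to the basis.

S(f_1,f_4): lcm = x^{2}y. S = \tfrac{1}{6}xy^{2} + \tfrac{3}{2}xy - \tfrac{3}{2}x - \tfrac{3}{2}y^{3} + \tfrac{1}{16}y^{2} + \tfrac{23}{16}y.
  reduce S modulo (f_1, f_2, f_3, f_4, h_5, h_6):
  remainder \tfrac{9371}{29400}y - \tfrac{9371}{29400} ≠ 0; add h_7 = \tfrac{9371}{29400}y - \tfrac{9371}{29400} to the basis.

The other S-polynomials (S(f_2,f_3), S(f_2,f_4), S(f_3,f_4), S(f_1,h_5), S(f_2,h_5), S(f_3,h_5), S(f_4,h_5), S(f_1,h_6), S(f_2,h_6), S(f_3,h_6), S(f_4,h_6), S(h_5,h_6), S(f_1,h_7), S(f_2,h_7), S(f_3,h_7), S(f_4,h_7), S(h_5,h_7), S(h_6,h_7)) all reduce to 0 modulo the current basis, so we have a Gröbner basis.
Inter-reduce: drop elements whose leading term is divisible by another's, tail-reduce, and make monic.
Reduced Gröbner basis: {x, y - 1}.
Label its elements g_1 = x, g_2 = y - 1.

Reduce p = 3x^{2}y - 4xy + x - y + 1 modulo G:
  leading term x^{2}y: subtract (3xy)·g_1 from 3x^{2}y - 4xy + x - y + 1 → -4xy + x - y + 1
  leading term xy: subtract (-4y)·g_1 from -4xy + x - y + 1 → x - y + 1
  leading term x: subtract (1)·g_1 from x - y + 1 → -y + 1
  leading term y: subtract (-1)·g_2 from -y + 1 → 0
  normal form = 0.
Since the normal form is 0, p ∈ I.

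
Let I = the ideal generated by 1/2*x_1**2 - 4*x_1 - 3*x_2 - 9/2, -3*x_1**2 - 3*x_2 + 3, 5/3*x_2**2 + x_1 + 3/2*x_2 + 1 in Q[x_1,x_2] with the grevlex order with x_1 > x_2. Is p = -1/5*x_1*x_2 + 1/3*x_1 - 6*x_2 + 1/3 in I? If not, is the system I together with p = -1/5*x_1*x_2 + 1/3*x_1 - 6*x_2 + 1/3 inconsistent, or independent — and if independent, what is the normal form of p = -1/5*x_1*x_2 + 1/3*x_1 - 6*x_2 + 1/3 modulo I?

-1/5*x_1*x_2 + 1/3*x_1 - 6*x_2 + 1/3 lies in I (it reduces to 0).

First compute the reduced Gröbner basis of I by Buchberger's algorithm.
f_1 = 1/2*x_1**2 - 4*x_1 - 3*x_2 - 9/2, LT = x_1**2.
f_2 = -3*x_1**2 - 3*x_2 + 3, LT = x_1**2.
f_3 = 5/3*x_2**2 + x_1 + 3/2*x_2 + 1, LT = x_2**2.

S(f_1,f_2): lcm = x_1**2. S = -8*x_1 - 7*x_2 - 8.
  leading term x_1: no divisor's leading term divides it; move -8*x_1 to the remainder.
  leading term x_2: no divisor's leading term divides it; move -7*x_2 to the remainder.
  leading term 1: no divisor's leading term divides it; move -8 to the remainder.
  remainder -8*x_1 - 7*x_2 - 8 ≠ 0; add h_4 = -8*x_1 - 7*x_2 - 8 to the basis.

S(f_1,h_4): lcm = x_1**2. S = -7/8*x_1*x_2 - 9*x_1 - 6*x_2 - 9.
  leading term x_1*x_2: subtract (7/64*x_2)·h_4 from -7/8*x_1*x_2 - 9*x_1 - 6*x_2 - 9 → 49/64*x_2**2 - 9*x_1 - 41/8*x_2 - 9
  leading term x_2**2: subtract (147/320)·f_3 from 49/64*x_2**2 - 9*x_1 - 41/8*x_2 - 9 → -3027/320*x_1 - 3721/640*x_2 - 3027/320
  leading term x_1: subtract (3027/2560)·h_4 from -3027/320*x_1 - 3721/640*x_2 - 3027/320 → 1261/512*x_2
  leading term x_2: no divisor's leading term divides it; move 1261/512*x_2 to the remainder.
  remainder 1261/512*x_2 ≠ 0; add h_5 = 1261/512*x_2 to the basis.

The other S-polynomials (S(f_1,f_3), S(f_2,f_3), S(f_2,h_4), S(f_3,h_4), S(f_1,h_5), S(f_2,h_5), S(f_3,h_5), S(h_4,h_5)) all reduce to 0 modulo the current basis, so we have a Gröbner basis.
Inter-reduce: drop elements whose leading term is divisible by another's, tail-reduce, and make monic.
Reduced Gröbner basis: {x_1 + 1, x_2}.
Label its elements g_1 = x_1 + 1, g_2 = x_2.

Reduce p = -1/5*x_1*x_2 + 1/3*x_1 - 6*x_2 + 1/3 modulo G:
  leading term x_1*x_2: subtract (-1/5*x_2)·g_1 from -1/5*x_1*x_2 + 1/3*x_1 - 6*x_2 + 1/3 → 1/3*x_1 - 29/5*x_2 + 1/3
  leading term x_1: subtract (1/3)·g_1 from 1/3*x_1 - 29/5*x_2 + 1/3 → -29/5*x_2
  leading term x_2: subtract (-29/5)·g_2 from -29/5*x_2 → 0
  normal form = 0.
Since the normal form is 0, p ∈ I.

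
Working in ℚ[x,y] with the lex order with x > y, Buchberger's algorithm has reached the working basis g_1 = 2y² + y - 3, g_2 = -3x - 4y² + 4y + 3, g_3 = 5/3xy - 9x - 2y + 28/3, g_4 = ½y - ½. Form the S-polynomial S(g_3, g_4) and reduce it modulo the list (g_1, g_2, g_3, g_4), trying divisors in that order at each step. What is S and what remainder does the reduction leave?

S(g_3, g_4) = -22/5x - 6/5y + 28/5; remainder on division = 0.

lcm(LM(g_3), LM(g_4)) = xy.
S = (lcm/LT(g_3))·g_3 − (lcm/LT(g_4))·g_4 = -22/5x - 6/5y + 28/5.
Reduce S modulo (g_1, g_2, g_3, g_4) in that order:
  leading term x: subtract (22/15)·g_2 from -22/5x - 6/5y + 28/5 → 88/15y² - 106/15y + 6/5
  leading term y²: subtract (44/15)·g_1 from 88/15y² - 106/15y + 6/5 → -10y + 10
  leading term y: subtract (-20)·g_4 from -10y + 10 → 0
The remainder is 0, so this S-polynomial contributes no new basis element.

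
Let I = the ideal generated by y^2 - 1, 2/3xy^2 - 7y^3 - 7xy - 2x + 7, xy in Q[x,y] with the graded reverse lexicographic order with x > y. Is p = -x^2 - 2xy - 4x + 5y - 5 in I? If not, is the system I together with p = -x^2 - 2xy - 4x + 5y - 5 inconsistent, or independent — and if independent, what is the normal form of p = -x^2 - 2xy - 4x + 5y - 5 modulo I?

-x^2 - 2xy - 4x + 5y - 5 lies in I (it reduces to 0).

First compute the reduced Gröbner basis of I by Buchberger's algorithm.
f_1 = y^2 - 1, LT = y^2.
f_2 = 2/3xy^2 - 7y^3 - 7xy - 2x + 7, LT = xy^2.
f_3 = xy, LT = xy.

S(f_1,f_2): lcm = xy^2. S = 21/2y^3 + 21/2xy + 2x - 21/2.
  leading term y^3: subtract (21/2y)·f_1 from 21/2y^3 + 21/2xy + 2x - 21/2 → 21/2xy + 2x + 21/2y - 21/2
  leading term xy: subtract (21/2)·f_3 from 21/2xy + 2x + 21/2y - 21/2 → 2x + 21/2y - 21/2
  leading term x: no divisor's leading term divides it; move 2x to the remainder.
  leading term y: no divisor's leading term divides it; move 21/2y to the remainder.
  leading term 1: no divisor's leading term divides it; move -21/2 to the remainder.
  remainder 2x + 21/2y - 21/2 ≠ 0; add h_4 = 2x + 21/2y - 21/2 to the basis.

S(f_1,f_3): lcm = xy^2. S = -x.
  leading term x: subtract (-1/2)·h_4 from -x → 21/4y - 21/4
  leading term y: no divisor's leading term divides it; move 21/4y to the remainder.
  leading term 1: no divisor's leading term divides it; move -21/4 to the remainder.
  remainder 21/4y - 21/4 ≠ 0; add h_5 = 21/4y - 21/4 to the basis.

S(f_2,f_3): lcm = xy^2. S = -21/2y^3 - 21/2xy - 3x + 21/2.
  leading term y^3: subtract (-21/2y)·f_1 from -21/2y^3 - 21/2xy - 3x + 21/2 → -21/2xy - 3x - 21/2y + 21/2
  leading term xy: subtract (-21/2)·f_3 from -21/2xy - 3x - 21/2y + 21/2 → -3x - 21/2y + 21/2
  leading term x: subtract (-3/2)·h_4 from -3x - 21/2y + 21/2 → 21/4y - 21/4
  leading term y: subtract (1)·h_5 from 21/4y - 21/4 → 0
  remainder 0.

S(f_1,h_4): leading monomials are coprime, so the S-polynomial reduces to 0 (Buchberger's first criterion).
S(f_2,h_4): lcm = xy^2. S = -63/4y^3 - 21/2xy + 21/4y^2 - 3x + 21/2.
  leading term y^3: subtract (-63/4y)·f_1 from -63/4y^3 - 21/2xy + 21/4y^2 - 3x + 21/2 → -21/2xy + 21/4y^2 - 3x - 63/4y + 21/2
  leading term xy: subtract (-21/2)·f_3 from -21/2xy + 21/4y^2 - 3x - 63/4y + 21/2 → 21/4y^2 - 3x - 63/4y + 21/2
  leading term y^2: subtract (21/4)·f_1 from 21/4y^2 - 3x - 63/4y + 21/2 → -3x - 63/4y + 63/4
  leading term x: subtract (-3/2)·h_4 from -3x - 63/4y + 63/4 → 0
  remainder 0.

S(f_3,h_4): lcm = xy. S = -21/4y^2 + 21/4y.
  leading term y^2: subtract (-21/4)·f_1 from -21/4y^2 + 21/4y → 21/4y - 21/4
  leading term y: subtract (1)·h_5 from 21/4y - 21/4 → 0
  remainder 0.

S(f_1,h_5): lcm = y^2. S = y - 1.
  leading term y: subtract (4/21)·h_5 from y - 1 → 0
  remainder 0.

S(f_2,h_5): lcm = xy^2. S = -21/2y^3 - 19/2xy - 3x + 21/2.
  leading term y^3: subtract (-21/2y)·f_1 from -21/2y^3 - 19/2xy - 3x + 21/2 → -19/2xy - 3x - 21/2y + 21/2
  leading term xy: subtract (-19/2)·f_3 from -19/2xy - 3x - 21/2y + 21/2 → -3x - 21/2y + 21/2
  leading term x: subtract (-3/2)·h_4 from -3x - 21/2y + 21/2 → 21/4y - 21/4
  leading term y: subtract (1)·h_5 from 21/4y - 21/4 → 0
  remainder 0.

S(f_3,h_5): lcm = xy. S = x.
  leading term x: subtract (1/2)·h_4 from x → -21/4y + 21/4
  leading term y: subtract (-1)·h_5 from -21/4y + 21/4 → 0
  remainder 0.

S(h_4,h_5): leading monomials are coprime, so the S-polynomial reduces to 0 (Buchberger's first criterion).
Every S-polynomial of the final basis reduces to 0, so we have a Gröbner basis.
Inter-reduce: drop elements whose leading term is divisible by another's, tail-reduce, and make monic.
Reduced Gröbner basis: {x, y - 1}.
Label its elements g_1 = x, g_2 = y - 1.

Reduce p = -x^2 - 2xy - 4x + 5y - 5 modulo G:
  leading term x^2: subtract (-x)·g_1 from -x^2 - 2xy - 4x + 5y - 5 → -2xy - 4x + 5y - 5
  leading term xy: subtract (-2y)·g_1 from -2xy - 4x + 5y - 5 → -4x + 5y - 5
  leading term x: subtract (-4)·g_1 from -4x + 5y - 5 → 5y - 5
  leading term y: subtract (5)·g_2 from 5y - 5 → 0
  normal form = 0.
Since the normal form is 0, p ∈ I.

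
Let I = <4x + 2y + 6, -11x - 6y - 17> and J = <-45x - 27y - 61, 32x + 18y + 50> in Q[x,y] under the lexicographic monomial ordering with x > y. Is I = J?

No, the ideals differ.

Equality of ideals is decidable: compute both reduced Gröbner bases (unique for the ordering) and check whether they agree.
Buchberger on the first generating set:
f_1 = 4x + 2y + 6, LT = x.
f_2 = -11x - 6y - 17, LT = x.

S(f_1,f_2): lcm = x. S = -1/22y - 1/22.
  leading term y: no divisor's leading term divides it; move -1/22y to the remainder.
  leading term 1: no divisor's leading term divides it; move -1/22 to the remainder.
  remainder -1/22y - 1/22 ≠ 0; add g_3 = -1/22y - 1/22 to the basis.

S(f_1,g_3): leading monomials are coprime, so the S-polynomial reduces to 0 (Buchberger's first criterion).
S(f_2,g_3): leading monomials are coprime, so the S-polynomial reduces to 0 (Buchberger's first criterion).
Every S-polynomial of the final basis reduces to 0, so we have a Gröbner basis.
Inter-reduce: drop elements whose leading term is divisible by another's, tail-reduce, and make monic.
Reduced Gröbner basis: {x + 1, y + 1}.

Buchberger on the second generating set:
h_1 = -45x - 27y - 61, LT = x.
h_2 = 32x + 18y + 50, LT = x.

S(h_1,h_2): lcm = x. S = 3/80y - 149/720.
  leading term y: no divisor's leading term divides it; move 3/80y to the remainder.
  leading term 1: no divisor's leading term divides it; move -149/720 to the remainder.
  remainder 3/80y - 149/720 ≠ 0; add k_3 = 3/80y - 149/720 to the basis.

S(h_1,k_3): leading monomials are coprime, so the S-polynomial reduces to 0 (Buchberger's first criterion).
S(h_2,k_3): leading monomials are coprime, so the S-polynomial reduces to 0 (Buchberger's first criterion).
Every S-polynomial of the final basis reduces to 0, so we have a Gröbner basis.
Inter-reduce: drop elements whose leading term is divisible by another's, tail-reduce, and make monic.
Reduced Gröbner basis: {x + 14/3, y - 149/27}.

Since the reduced bases disagree, the two ideals are not the same.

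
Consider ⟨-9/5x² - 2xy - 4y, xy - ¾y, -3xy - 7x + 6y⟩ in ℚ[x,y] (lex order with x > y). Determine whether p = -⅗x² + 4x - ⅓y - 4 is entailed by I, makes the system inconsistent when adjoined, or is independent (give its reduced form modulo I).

First compute the reduced Gröbner basis of I by Buchberger's algorithm.
f_1 = -9/5x² - 2xy - 4y, LT = x².
f_2 = xy - ¾y, LT = xy.
f_3 = -3xy - 7x + 6y, LT = xy.

S(f_1,f_2): lcm = x²y. S = 10/9xy² + ¾xy + 20/9y².
  leading term xy²: subtract (10/9y)·f_2 from 10/9xy² + ¾xy + 20/9y² → ¾xy + 55/18y²
  leading term xy: subtract (¾)·f_2 from ¾xy + 55/18y² → 55/18y² + 9/16y
  leading term y²: no divisor's leading term divides it; move 55/18y² to the remainder.
  leading term y: no divisor's leading term divides it; move 9/16y to the remainder.
  remainder 55/18y² + 9/16y ≠ 0; add h_4 = 55/18y² + 9/16y to the basis.

S(f_1,f_3): lcm = x²y. S = -7/3x² + 10/9xy² + 2xy + 20/9y².
  leading term x²: subtract (35/27)·f_1 from -7/3x² + 10/9xy² + 2xy + 20/9y² → 10/9xy² + 124/27xy + 20/9y² + 140/27y
  leading term xy²: subtract (10/9y)·f_2 from 10/9xy² + 124/27xy + 20/9y² + 140/27y → 124/27xy + 55/18y² + 140/27y
  leading term xy: subtract (124/27)·f_2 from 124/27xy + 55/18y² + 140/27y → 55/18y² + 233/27y
  leading term y²: subtract (1)·h_4 from 55/18y² + 233/27y → 3485/432y
  leading term y: no divisor's leading term divides it; move 3485/432y to the remainder.
  remainder 3485/432y ≠ 0; add h_5 = 3485/432y to the basis.

S(f_2,f_3): lcm = xy. S = -7/3x + 5/4y.
  leading term x: no divisor's leading term divides it; move -7/3x to the remainder.
  leading term y: subtract (108/697)·h_5 from 5/4y → 0
  remainder -7/3x ≠ 0; add h_6 = -7/3x to the basis.

The other S-polynomials (S(f_1,h_4), S(f_2,h_4), S(f_3,h_4), S(f_1,h_5), S(f_2,h_5), S(f_3,h_5), S(h_4,h_5), S(f_1,h_6), S(f_2,h_6), S(f_3,h_6), S(h_4,h_6), S(h_5,h_6)) all reduce to 0 modulo the current basis, so we have a Gröbner basis.
Inter-reduce: drop elements whose leading term is divisible by another's, tail-reduce, and make monic.
Reduced Gröbner basis: {x, y}.
Label its elements g_1 = x, g_2 = y.

Reduce p = -⅗x² + 4x - ⅓y - 4 modulo G:
  leading term x²: subtract (-⅗x)·g_1 from -⅗x² + 4x - ⅓y - 4 → 4x - ⅓y - 4
  leading term x: subtract (4)·g_1 from 4x - ⅓y - 4 → -⅓y - 4
  leading term y: subtract (-⅓)·g_2 from -⅓y - 4 → -4
  leading term 1: no divisor's leading term divides it; move -4 to the remainder.
  normal form = -4.
The normal form is nonzero, so p ∉ I. Since p minus its normal form lies in I, I + (p) = I + (r) where r = -4; decide whether this ideal is the whole ring.
Here r = -4 is a nonzero constant, hence a unit: 1 ∈ I + (p), the Gröbner basis of I + (p) is {1}, and the enlarged system has no common solution — adjoining p is inconsistent.

Adjoining -⅗x² + 4x - ⅓y - 4 makes the ideal the whole ring: the system is inconsistent.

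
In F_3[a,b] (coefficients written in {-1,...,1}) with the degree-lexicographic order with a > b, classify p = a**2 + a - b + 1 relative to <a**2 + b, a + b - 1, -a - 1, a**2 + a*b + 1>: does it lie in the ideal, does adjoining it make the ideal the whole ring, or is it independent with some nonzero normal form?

Adjoining a**2 + a - b + 1 makes the ideal the whole ring: the system is inconsistent.

First compute the reduced Gröbner basis of I by Buchberger's algorithm.
f_1 = a**2 + b, LT = a**2.
f_2 = a + b - 1, LT = a.
f_3 = -a - 1, LT = a.
f_4 = a**2 + a*b + 1, LT = a**2.

S(f_1,f_2): lcm = a**2. S = -a*b + a + b.
  leading term a*b: subtract (-b)·f_2 from -a*b + a + b → b**2 + a
  leading term b**2: no divisor's leading term divides it; move b**2 to the remainder.
  leading term a: subtract (1)·f_2 from a → -b + 1
  leading term b: no divisor's leading term divides it; move -b to the remainder.
  leading term 1: no divisor's leading term divides it; move 1 to the remainder.
  remainder b**2 - b + 1 ≠ 0; add h_5 = b**2 - b + 1 to the basis.

S(f_1,f_3): lcm = a**2. S = -a + b.
  leading term a: subtract (-1)·f_2 from -a + b → -b - 1
  leading term b: no divisor's leading term divides it; move -b to the remainder.
  leading term 1: no divisor's leading term divides it; move -1 to the remainder.
  remainder -b - 1 ≠ 0; add h_6 = -b - 1 to the basis.

The other S-polynomials (S(f_1,f_4), S(f_2,f_3), S(f_2,f_4), S(f_3,f_4), S(f_1,h_5), S(f_2,h_5), S(f_3,h_5), S(f_4,h_5), S(f_1,h_6), S(f_2,h_6), S(f_3,h_6), S(f_4,h_6), S(h_5,h_6)) all reduce to 0 modulo the current basis, so we have a Gröbner basis.
Inter-reduce: drop elements whose leading term is divisible by another's, tail-reduce, and make monic.
Reduced Gröbner basis: {a + 1, b + 1}.
Label its elements g_1 = a + 1, g_2 = b + 1.

Reduce p = a**2 + a - b + 1 modulo G:
  leading term a**2: subtract (a)·g_1 from a**2 + a - b + 1 → -b + 1
  leading term b: subtract (-1)·g_2 from -b + 1 → -1
  leading term 1: no divisor's leading term divides it; move -1 to the remainder.
  normal form = -1.
The normal form is nonzero, so p ∉ I. Since p minus its normal form lies in I, I + (p) = I + (r) where r = -1; decide whether this ideal is the whole ring.
Here r = -1 is a nonzero constant, hence a unit: 1 ∈ I + (p), the Gröbner basis of I + (p) is {1}, and the enlarged system has no common solution — adjoining p is inconsistent.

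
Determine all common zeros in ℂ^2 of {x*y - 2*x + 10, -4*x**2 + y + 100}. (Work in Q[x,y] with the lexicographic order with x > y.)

{(5, 0), (-3*sqrt(3)/2 - 5/2, -48 + 30*sqrt(3)), (-5/2 + 3*sqrt(3)/2, -30*sqrt(3) - 48)}

Compute a lex Gröbner basis by Buchberger's algorithm.
f_1 = x*y - 2*x + 10, LT = x*y.
f_2 = -4*x**2 + y + 100, LT = x**2.

S(f_1,f_2): lcm = x**2*y. S = -2*x**2 + 10*x + 1/4*y**2 + 25*y.
  leading term x**2: subtract (1/2)·f_2 from -2*x**2 + 10*x + 1/4*y**2 + 25*y → 10*x + 1/4*y**2 + 49/2*y - 50
  leading term x: no divisor's leading term divides it; move 10*x to the remainder.
  leading term y**2: no divisor's leading term divides it; move 1/4*y**2 to the remainder.
  leading term y: no divisor's leading term divides it; move 49/2*y to the remainder.
  leading term 1: no divisor's leading term divides it; move -50 to the remainder.
  remainder 10*x + 1/4*y**2 + 49/2*y - 50 ≠ 0; add h_3 = 10*x + 1/4*y**2 + 49/2*y - 50 to the basis.

S(f_1,h_3): lcm = x*y. S = -2*x - 1/40*y**3 - 49/20*y**2 + 5*y + 10.
  leading term x: subtract (-1/5)·h_3 from -2*x - 1/40*y**3 - 49/20*y**2 + 5*y + 10 → -1/40*y**3 - 12/5*y**2 + 99/10*y
  leading term y**3: no divisor's leading term divides it; move -1/40*y**3 to the remainder.
  leading term y**2: no divisor's leading term divides it; move -12/5*y**2 to the remainder.
  leading term y: no divisor's leading term divides it; move 99/10*y to the remainder.
  remainder -1/40*y**3 - 12/5*y**2 + 99/10*y ≠ 0; add h_4 = -1/40*y**3 - 12/5*y**2 + 99/10*y to the basis.

The other S-polynomials (S(f_2,h_3), S(f_1,h_4), S(f_2,h_4), S(h_3,h_4)) all reduce to 0 modulo the current basis, so we have a Gröbner basis.
Inter-reduce: drop elements whose leading term is divisible by another's, tail-reduce, and make monic.
Reduced Gröbner basis: {x + 1/40*y**2 + 49/20*y - 5, y**3 + 96*y**2 - 396*y}.

Since the basis is lex-ordered, y**3 + 96*y**2 - 396*y is univariate in y. Its roots are {0, -48 + 30*sqrt(3), -30*sqrt(3) - 48}. Back-substituting each root into the other basis elements fixes the other coordinates.
  y = 0: the earlier basis element becomes x - 5 = 0, giving x = 5 — point (5, 0).
  y = -48 + 30*sqrt(3): the earlier basis element becomes x + 5/2 + 3*sqrt(3)/2 = 0, giving x = -3*sqrt(3)/2 - 5/2 — point (-3*sqrt(3)/2 - 5/2, -48 + 30*sqrt(3)).
  y = -30*sqrt(3) - 48: the earlier basis element becomes x - 3*sqrt(3)/2 + 5/2 = 0, giving x = -5/2 + 3*sqrt(3)/2 — point (-5/2 + 3*sqrt(3)/2, -30*sqrt(3) - 48).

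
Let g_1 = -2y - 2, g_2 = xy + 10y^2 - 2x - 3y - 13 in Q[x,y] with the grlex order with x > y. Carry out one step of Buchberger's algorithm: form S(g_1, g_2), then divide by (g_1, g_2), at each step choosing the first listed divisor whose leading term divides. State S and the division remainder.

S(g_1, g_2) = -10y^2 + 3x + 3y + 13; remainder on division = 3x.

lcm(LM(g_1), LM(g_2)) = xy.
S = (lcm/LT(g_1))·g_1 − (lcm/LT(g_2))·g_2 = -10y^2 + 3x + 3y + 13.
Reduce S modulo (g_1, g_2) in that order:
  leading term y^2: subtract (5y)·g_1 from -10y^2 + 3x + 3y + 13 → 3x + 13y + 13
  leading term x: no divisor's leading term divides it; move 3x to the remainder.
  leading term y: subtract (-13/2)·g_1 from 13y + 13 → 0
The remainder 3x is nonzero, so it would be added as the next basis element.
This is the inner loop of Buchberger's algorithm — each nonzero remainder becomes a new basis element.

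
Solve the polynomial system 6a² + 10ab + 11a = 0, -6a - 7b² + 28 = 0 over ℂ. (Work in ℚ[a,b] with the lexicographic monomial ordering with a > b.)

{(0, -2), (0, 2), (-127/42 + 5*sqrt(298)/21, 5/7 - sqrt(298)/7), (-5*sqrt(298)/21 - 127/42, 5/7 + sqrt(298)/7)}

Compute a lex Gröbner basis by Buchberger's algorithm.
f_1 = 6a² + 10ab + 11a, LT = a².
f_2 = -6a - 7b² + 28, LT = a.

S(f_1,f_2): lcm = a². S = -7/6ab² + 5/3ab + 13/2a.
  leading term ab²: subtract (7/36b²)·f_2 from -7/6ab² + 5/3ab + 13/2a → 5/3ab + 13/2a + 49/36b⁴ - 49/9b²
  leading term ab: subtract (-5/18b)·f_2 from 5/3ab + 13/2a + 49/36b⁴ - 49/9b² → 13/2a + 49/36b⁴ - 35/18b³ - 49/9b² + 70/9b
  leading term a: subtract (-13/12)·f_2 from 13/2a + 49/36b⁴ - 35/18b³ - 49/9b² + 70/9b → 49/36b⁴ - 35/18b³ - 469/36b² + 70/9b + 91/3
  leading term b⁴: no divisor's leading term divides it; move 49/36b⁴ to the remainder.
  leading term b³: no divisor's leading term divides it; move -35/18b³ to the remainder.
  leading term b²: no divisor's leading term divides it; move -469/36b² to the remainder.
  leading term b: no divisor's leading term divides it; move 70/9b to the remainder.
  leading term 1: no divisor's leading term divides it; move 91/3 to the remainder.
  remainder 49/36b⁴ - 35/18b³ - 469/36b² + 70/9b + 91/3 ≠ 0; add h_3 = 49/36b⁴ - 35/18b³ - 469/36b² + 70/9b + 91/3 to the basis.

The other S-polynomials (S(f_1,h_3), S(f_2,h_3)) all reduce to 0 modulo the current basis, so we have a Gröbner basis.
Inter-reduce: drop elements whose leading term is divisible by another's, tail-reduce, and make monic.
Reduced Gröbner basis: {a + 7/6b² - 14/3, b⁴ - 10/7b³ - 67/7b² + 40/7b + 156/7}.

The lex basis is triangular: the last element involves only b. Solving b⁴ - 10/7b³ - 67/7b² + 40/7b + 156/7 = 0 gives b ∈ {-2, 2, 5/7 - sqrt(298)/7, 5/7 + sqrt(298)/7}; substituting each value into the earlier elements determines the remaining variables.
  b = -2: the earlier basis element becomes a = 0, giving a = 0 — point (0, -2).
  b = 2: the earlier basis element becomes a = 0, giving a = 0 — point (0, 2).
  b = 5/7 - sqrt(298)/7: the earlier basis element becomes a - 5*sqrt(298)/21 + 127/42 = 0, giving a = -127/42 + 5*sqrt(298)/21 — point (-127/42 + 5*sqrt(298)/21, 5/7 - sqrt(298)/7).
  b = 5/7 + sqrt(298)/7: the earlier basis element becomes a + 127/42 + 5*sqrt(298)/21 = 0, giving a = -5*sqrt(298)/21 - 127/42 — point (-5*sqrt(298)/21 - 127/42, 5/7 + sqrt(298)/7).
Check: every point annihilates each of the original generators.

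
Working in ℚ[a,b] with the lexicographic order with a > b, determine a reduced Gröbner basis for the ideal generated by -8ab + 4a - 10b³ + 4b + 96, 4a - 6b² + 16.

f_1 = -8ab + 4a - 10b³ + 4b + 96, LT = ab.
f_2 = 4a - 6b² + 16, LT = a.

S(f_1,f_2): lcm = ab. S = -½a + 11/4b³ - 9/2b - 12.
  leading term a: subtract (-⅛)·f_2 from -½a + 11/4b³ - 9/2b - 12 → 11/4b³ - ¾b² - 9/2b - 10
  leading term b³: no divisor's leading term divides it; move 11/4b³ to the remainder.
  leading term b²: no divisor's leading term divides it; move -¾b² to the remainder.
  leading term b: no divisor's leading term divides it; move -9/2b to the remainder.
  leading term 1: no divisor's leading term divides it; move -10 to the remainder.
  remainder 11/4b³ - ¾b² - 9/2b - 10 ≠ 0; add g_3 = 11/4b³ - ¾b² - 9/2b - 10 to the basis.

The other S-polynomials (S(f_1,g_3), S(f_2,g_3)) all reduce to 0 modulo the current basis, so we have a Gröbner basis.
Inter-reduce: drop elements whose leading term is divisible by another's, tail-reduce, and make monic.

G = {a - 3/2b² + 4, b³ - 3/11b² - 18/11b - 40/11}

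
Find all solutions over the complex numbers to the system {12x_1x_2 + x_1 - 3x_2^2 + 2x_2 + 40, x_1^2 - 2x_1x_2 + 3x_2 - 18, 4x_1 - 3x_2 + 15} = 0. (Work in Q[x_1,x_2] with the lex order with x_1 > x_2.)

Compute a lex Gröbner basis by Buchberger's algorithm.
f_1 = 12x_1x_2 + x_1 - 3x_2^2 + 2x_2 + 40, LT = x_1x_2.
f_2 = x_1^2 - 2x_1x_2 + 3x_2 - 18, LT = x_1^2.
f_3 = 4x_1 - 3x_2 + 15, LT = x_1.

S(f_1,f_2): lcm = x_1^2x_2. S = 1/12x_1^2 + 7/4x_1x_2^2 + 1/6x_1x_2 + 10/3x_1 - 3x_2^2 + 18x_2.
  leading term x_1^2: subtract (1/12)·f_2 from 1/12x_1^2 + 7/4x_1x_2^2 + 1/6x_1x_2 + 10/3x_1 - 3x_2^2 + 18x_2 → 7/4x_1x_2^2 + 1/3x_1x_2 + 10/3x_1 - 3x_2^2 + 71/4x_2 + 3/2
  leading term x_1x_2^2: subtract (7/48x_2)·f_1 from 7/4x_1x_2^2 + 1/3x_1x_2 + 10/3x_1 - 3x_2^2 + 71/4x_2 + 3/2 → 3/16x_1x_2 + 10/3x_1 + 7/16x_2^3 - 79/24x_2^2 + 143/12x_2 + 3/2
  leading term x_1x_2: subtract (1/64)·f_1 from 3/16x_1x_2 + 10/3x_1 + 7/16x_2^3 - 79/24x_2^2 + 143/12x_2 + 3/2 → 637/192x_1 + 7/16x_2^3 - 623/192x_2^2 + 1141/96x_2 + 7/8
  leading term x_1: subtract (637/768)·f_3 from 637/192x_1 + 7/16x_2^3 - 623/192x_2^2 + 1141/96x_2 + 7/8 → 7/16x_2^3 - 623/192x_2^2 + 11039/768x_2 - 2961/256
  leading term x_2^3: no divisor's leading term divides it; move 7/16x_2^3 to the remainder.
  leading term x_2^2: no divisor's leading term divides it; move -623/192x_2^2 to the remainder.
  leading term x_2: no divisor's leading term divides it; move 11039/768x_2 to the remainder.
  leading term 1: no divisor's leading term divides it; move -2961/256 to the remainder.
  remainder 7/16x_2^3 - 623/192x_2^2 + 11039/768x_2 - 2961/256 ≠ 0; add h_4 = 7/16x_2^3 - 623/192x_2^2 + 11039/768x_2 - 2961/256 to the basis.

S(f_1,f_3): lcm = x_1x_2. S = 1/12x_1 + 1/2x_2^2 - 43/12x_2 + 10/3.
  leading term x_1: subtract (1/48)·f_3 from 1/12x_1 + 1/2x_2^2 - 43/12x_2 + 10/3 → 1/2x_2^2 - 169/48x_2 + 145/48
  leading term x_2^2: no divisor's leading term divides it; move 1/2x_2^2 to the remainder.
  leading term x_2: no divisor's leading term divides it; move -169/48x_2 to the remainder.
  leading term 1: no divisor's leading term divides it; move 145/48 to the remainder.
  remainder 1/2x_2^2 - 169/48x_2 + 145/48 ≠ 0; add h_5 = 1/2x_2^2 - 169/48x_2 + 145/48 to the basis.

S(f_2,f_3): lcm = x_1^2. S = -5/4x_1x_2 - 15/4x_1 + 3x_2 - 18.
  leading term x_1x_2: subtract (-5/48)·f_1 from -5/4x_1x_2 - 15/4x_1 + 3x_2 - 18 → -175/48x_1 - 5/16x_2^2 + 77/24x_2 - 83/6
  leading term x_1: subtract (-175/192)·f_3 from -175/48x_1 - 5/16x_2^2 + 77/24x_2 - 83/6 → -5/16x_2^2 + 91/192x_2 - 31/192
  leading term x_2^2: subtract (-5/8)·h_5 from -5/16x_2^2 + 91/192x_2 - 31/192 → -221/128x_2 + 221/128
  leading term x_2: no divisor's leading term divides it; move -221/128x_2 to the remainder.
  leading term 1: no divisor's leading term divides it; move 221/128 to the remainder.
  remainder -221/128x_2 + 221/128 ≠ 0; add h_6 = -221/128x_2 + 221/128 to the basis.

S(f_1,h_4): lcm = x_1x_2^3. S = 15/2x_1x_2^2 - 1577/48x_1x_2 + 423/16x_1 - 1/4x_2^4 + 1/6x_2^3 + 10/3x_2^2.
  leading term x_1x_2^2: subtract (5/8x_2)·f_1 from 15/2x_1x_2^2 - 1577/48x_1x_2 + 423/16x_1 - 1/4x_2^4 + 1/6x_2^3 + 10/3x_2^2 → -1607/48x_1x_2 + 423/16x_1 - 1/4x_2^4 + 49/24x_2^3 + 25/12x_2^2 - 25x_2
  leading term x_1x_2: subtract (-1607/576)·f_1 from -1607/48x_1x_2 + 423/16x_1 - 1/4x_2^4 + 49/24x_2^3 + 25/12x_2^2 - 25x_2 → 16835/576x_1 - 1/4x_2^4 + 49/24x_2^3 - 1207/192x_2^2 - 5593/288x_2 + 8035/72
  leading term x_1: subtract (16835/2304)·f_3 from 16835/576x_1 - 1/4x_2^4 + 49/24x_2^3 - 1207/192x_2^2 - 5593/288x_2 + 8035/72 → -1/4x_2^4 + 49/24x_2^3 - 1207/192x_2^2 + 5761/2304x_2 + 4595/2304
  leading term x_2^4: subtract (-4/7x_2)·h_4 from -1/4x_2^4 + 49/24x_2^3 - 1207/192x_2^2 + 5761/2304x_2 + 4595/2304 → 3/16x_2^3 + 185/96x_2^2 - 9467/2304x_2 + 4595/2304
  leading term x_2^3: subtract (3/7)·h_4 from 3/16x_2^3 + 185/96x_2^2 - 9467/2304x_2 + 4595/2304 → 637/192x_2^2 - 5915/576x_2 + 1001/144
  leading term x_2^2: subtract (637/96)·h_5 from 637/192x_2^2 - 5915/576x_2 + 1001/144 → 20111/1536x_2 - 20111/1536
  leading term x_2: subtract (-91/12)·h_6 from 20111/1536x_2 - 20111/1536 → 0
  remainder 0.

S(f_2,h_4): leading monomials are coprime, so the S-polynomial reduces to 0 (Buchberger's first criterion).
S(f_3,h_4): leading monomials are coprime, so the S-polynomial reduces to 0 (Buchberger's first criterion).
S(f_1,h_5): lcm = x_1x_2^2. S = 57/8x_1x_2 - 145/24x_1 - 1/4x_2^3 + 1/6x_2^2 + 10/3x_2.
  leading term x_1x_2: subtract (19/32)·f_1 from 57/8x_1x_2 - 145/24x_1 - 1/4x_2^3 + 1/6x_2^2 + 10/3x_2 → -637/96x_1 - 1/4x_2^3 + 187/96x_2^2 + 103/48x_2 - 95/4
  leading term x_1: subtract (-637/384)·f_3 from -637/96x_1 - 1/4x_2^3 + 187/96x_2^2 + 103/48x_2 - 95/4 → -1/4x_2^3 + 187/96x_2^2 - 1087/384x_2 + 145/128
  leading term x_2^3: subtract (-4/7)·h_4 from -1/4x_2^3 + 187/96x_2^2 - 1087/384x_2 + 145/128 → 3/32x_2^2 + 689/128x_2 - 701/128
  leading term x_2^2: subtract (3/16)·h_5 from 3/32x_2^2 + 689/128x_2 - 701/128 → 1547/256x_2 - 1547/256
  leading term x_2: subtract (-7/2)·h_6 from 1547/256x_2 - 1547/256 → 0
  remainder 0.

S(f_2,h_5): leading monomials are coprime, so the S-polynomial reduces to 0 (Buchberger's first criterion).
S(f_3,h_5): leading monomials are coprime, so the S-polynomial reduces to 0 (Buchberger's first criterion).
S(h_4,h_5): lcm = x_2^3. S = -3/8x_2^2 + 429/16x_2 - 423/16.
  leading term x_2^2: subtract (-3/4)·h_5 from -3/8x_2^2 + 429/16x_2 - 423/16 → 1547/64x_2 - 1547/64
  leading term x_2: subtract (-14)·h_6 from 1547/64x_2 - 1547/64 → 0
  remainder 0.

S(f_1,h_6): lcm = x_1x_2. S = 13/12x_1 - 1/4x_2^2 + 1/6x_2 + 10/3.
  leading term x_1: subtract (13/48)·f_3 from 13/12x_1 - 1/4x_2^2 + 1/6x_2 + 10/3 → -1/4x_2^2 + 47/48x_2 - 35/48
  leading term x_2^2: subtract (-1/2)·h_5 from -1/4x_2^2 + 47/48x_2 - 35/48 → -25/32x_2 + 25/32
  leading term x_2: subtract (100/221)·h_6 from -25/32x_2 + 25/32 → 0
  remainder 0.

S(f_2,h_6): leading monomials are coprime, so the S-polynomial reduces to 0 (Buchberger's first criterion).
S(f_3,h_6): leading monomials are coprime, so the S-polynomial reduces to 0 (Buchberger's first criterion).
S(h_4,h_6): lcm = x_2^3. S = -77/12x_2^2 + 1577/48x_2 - 423/16.
  leading term x_2^2: subtract (-77/6)·h_5 from -77/12x_2^2 + 1577/48x_2 - 423/16 → -3551/288x_2 + 3551/288
  leading term x_2: subtract (14204/1989)·h_6 from -3551/288x_2 + 3551/288 → 0
  remainder 0.

S(h_5,h_6): lcm = x_2^2. S = -145/24x_2 + 145/24.
  leading term x_2: subtract (2320/663)·h_6 from -145/24x_2 + 145/24 → 0
  remainder 0.

Every S-polynomial of the final basis reduces to 0, so we have a Gröbner basis.
Inter-reduce: drop elements whose leading term is divisible by another's, tail-reduce, and make monic.
Reduced Gröbner basis: {x_1 + 3, x_2 - 1}.

From the last basis element, x_2 - 1 = 0, so x_2 takes values in {1}. Each choice, substituted upward through the basis, yields the corresponding point(s) of the solution set.
  x_2 = 1: the earlier basis element becomes x_1 + 3 = 0, giving x_1 = -3 — point (-3, 1).
This is the nonlinear analogue of row-reducing a linear system.

{(-3, 1)}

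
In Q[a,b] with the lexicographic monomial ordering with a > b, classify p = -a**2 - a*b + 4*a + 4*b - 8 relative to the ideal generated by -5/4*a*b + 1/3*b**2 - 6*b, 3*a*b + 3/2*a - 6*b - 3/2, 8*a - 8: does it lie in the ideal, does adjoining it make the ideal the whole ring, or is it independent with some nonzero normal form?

First compute the reduced Gröbner basis of I by Buchberger's algorithm.
f_1 = -5/4*a*b + 1/3*b**2 - 6*b, LT = a*b.
f_2 = 3*a*b + 3/2*a - 6*b - 3/2, LT = a*b.
f_3 = 8*a - 8, LT = a.

S(f_1,f_2): lcm = a*b. S = -1/2*a - 4/15*b**2 + 34/5*b + 1/2.
  leading term a: subtract (-1/16)·f_3 from -1/2*a - 4/15*b**2 + 34/5*b + 1/2 → -4/15*b**2 + 34/5*b
  leading term b**2: no divisor's leading term divides it; move -4/15*b**2 to the remainder.
  leading term b: no divisor's leading term divides it; move 34/5*b to the remainder.
  remainder -4/15*b**2 + 34/5*b ≠ 0; add h_4 = -4/15*b**2 + 34/5*b to the basis.

S(f_1,f_3): lcm = a*b. S = -4/15*b**2 + 29/5*b.
  leading term b**2: subtract (1)·h_4 from -4/15*b**2 + 29/5*b → -b
  leading term b: no divisor's leading term divides it; move -b to the remainder.
  remainder -b ≠ 0; add h_5 = -b to the basis.

The other S-polynomials (S(f_2,f_3), S(f_1,h_4), S(f_2,h_4), S(f_3,h_4), S(f_1,h_5), S(f_2,h_5), S(f_3,h_5), S(h_4,h_5)) all reduce to 0 modulo the current basis, so we have a Gröbner basis.
Inter-reduce: drop elements whose leading term is divisible by another's, tail-reduce, and make monic.
Reduced Gröbner basis: {a - 1, b}.
Label its elements g_1 = a - 1, g_2 = b.

Reduce p = -a**2 - a*b + 4*a + 4*b - 8 modulo G:
  leading term a**2: subtract (-a)·g_1 from -a**2 - a*b + 4*a + 4*b - 8 → -a*b + 3*a + 4*b - 8
  leading term a*b: subtract (-b)·g_1 from -a*b + 3*a + 4*b - 8 → 3*a + 3*b - 8
  leading term a: subtract (3)·g_1 from 3*a + 3*b - 8 → 3*b - 5
  leading term b: subtract (3)·g_2 from 3*b - 5 → -5
  leading term 1: no divisor's leading term divides it; move -5 to the remainder.
  normal form = -5.
The normal form is nonzero, so p ∉ I. Since p minus its normal form lies in I, I + (p) = I + (r) where r = -5; decide whether this ideal is the whole ring.
Here r = -5 is a nonzero constant, hence a unit: 1 ∈ I + (p), the Gröbner basis of I + (p) is {1}, and the enlarged system has no common solution — adjoining p is inconsistent.

Adjoining -a**2 - a*b + 4*a + 4*b - 8 makes the ideal the whole ring: the system is inconsistent.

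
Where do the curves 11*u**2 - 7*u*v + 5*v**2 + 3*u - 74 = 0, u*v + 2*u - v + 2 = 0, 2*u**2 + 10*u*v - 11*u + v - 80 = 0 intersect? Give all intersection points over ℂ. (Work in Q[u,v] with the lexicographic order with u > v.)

{(-3, -1)}

Compute a lex Gröbner basis by Buchberger's algorithm.
f_1 = 11*u**2 - 7*u*v + 3*u + 5*v**2 - 74, LT = u**2.
f_2 = u*v + 2*u - v + 2, LT = u*v.
f_3 = 2*u**2 + 10*u*v - 11*u + v - 80, LT = u**2.

S(f_1,f_2): lcm = u**2*v. S = -2*u**2 - 7/11*u*v**2 + 14/11*u*v - 2*u + 5/11*v**3 - 74/11*v.
  leading term u**2: subtract (-2/11)·f_1 from -2*u**2 - 7/11*u*v**2 + 14/11*u*v - 2*u + 5/11*v**3 - 74/11*v → -7/11*u*v**2 - 16/11*u + 5/11*v**3 + 10/11*v**2 - 74/11*v - 148/11
  leading term u*v**2: subtract (-7/11*v)·f_2 from -7/11*u*v**2 - 16/11*u + 5/11*v**3 + 10/11*v**2 - 74/11*v - 148/11 → 14/11*u*v - 16/11*u + 5/11*v**3 + 3/11*v**2 - 60/11*v - 148/11
  leading term u*v: subtract (14/11)·f_2 from 14/11*u*v - 16/11*u + 5/11*v**3 + 3/11*v**2 - 60/11*v - 148/11 → -4*u + 5/11*v**3 + 3/11*v**2 - 46/11*v - 16
  leading term u: no divisor's leading term divides it; move -4*u to the remainder.
  leading term v**3: no divisor's leading term divides it; move 5/11*v**3 to the remainder.
  leading term v**2: no divisor's leading term divides it; move 3/11*v**2 to the remainder.
  leading term v: no divisor's leading term divides it; move -46/11*v to the remainder.
  leading term 1: no divisor's leading term divides it; move -16 to the remainder.
  remainder -4*u + 5/11*v**3 + 3/11*v**2 - 46/11*v - 16 ≠ 0; add h_4 = -4*u + 5/11*v**3 + 3/11*v**2 - 46/11*v - 16 to the basis.

S(f_1,f_3): lcm = u**2. S = -62/11*u*v + 127/22*u + 5/11*v**2 - 1/2*v + 366/11.
  leading term u*v: subtract (-62/11)·f_2 from -62/11*u*v + 127/22*u + 5/11*v**2 - 1/2*v + 366/11 → 375/22*u + 5/11*v**2 - 135/22*v + 490/11
  leading term u: subtract (-375/88)·h_4 from 375/22*u + 5/11*v**2 - 135/22*v + 490/11 → 1875/968*v**3 + 1565/968*v**2 - 11595/484*v - 260/11
  leading term v**3: no divisor's leading term divides it; move 1875/968*v**3 to the remainder.
  leading term v**2: no divisor's leading term divides it; move 1565/968*v**2 to the remainder.
  leading term v: no divisor's leading term divides it; move -11595/484*v to the remainder.
  leading term 1: no divisor's leading term divides it; move -260/11 to the remainder.
  remainder 1875/968*v**3 + 1565/968*v**2 - 11595/484*v - 260/11 ≠ 0; add h_5 = 1875/968*v**3 + 1565/968*v**2 - 11595/484*v - 260/11 to the basis.

S(f_2,f_3): lcm = u**2*v. S = 2*u**2 - 5*u*v**2 + 9/2*u*v + 2*u - 1/2*v**2 + 40*v.
  leading term u**2: subtract (2/11)·f_1 from 2*u**2 - 5*u*v**2 + 9/2*u*v + 2*u - 1/2*v**2 + 40*v → -5*u*v**2 + 127/22*u*v + 16/11*u - 31/22*v**2 + 40*v + 148/11
  leading term u*v**2: subtract (-5*v)·f_2 from -5*u*v**2 + 127/22*u*v + 16/11*u - 31/22*v**2 + 40*v + 148/11 → 347/22*u*v + 16/11*u - 141/22*v**2 + 50*v + 148/11
  leading term u*v: subtract (347/22)·f_2 from 347/22*u*v + 16/11*u - 141/22*v**2 + 50*v + 148/11 → -331/11*u - 141/22*v**2 + 1447/22*v - 199/11
  leading term u: subtract (331/44)·h_4 from -331/11*u - 141/22*v**2 + 1447/22*v - 199/11 → -1655/484*v**3 - 4095/484*v**2 + 11765/121*v + 1125/11
  leading term v**3: subtract (-662/375)·h_5 from -1655/484*v**3 - 4095/484*v**2 + 11765/121*v + 1125/11 → -841/150*v**2 + 2747/50*v + 4541/75
  leading term v**2: no divisor's leading term divides it; move -841/150*v**2 to the remainder.
  leading term v: no divisor's leading term divides it; move 2747/50*v to the remainder.
  leading term 1: no divisor's leading term divides it; move 4541/75 to the remainder.
  remainder -841/150*v**2 + 2747/50*v + 4541/75 ≠ 0; add h_6 = -841/150*v**2 + 2747/50*v + 4541/75 to the basis.

S(f_2,h_5): lcm = u*v**3. S = 437/375*u*v**2 + 1546/125*u*v + 4576/375*u - v**3 + 2*v**2.
  leading term u*v**2: subtract (437/375*v)·f_2 from 437/375*u*v**2 + 1546/125*u*v + 4576/375*u - v**3 + 2*v**2 → 3764/375*u*v + 4576/375*u - v**3 + 1187/375*v**2 - 874/375*v
  leading term u*v: subtract (3764/375)·f_2 from 3764/375*u*v + 4576/375*u - v**3 + 1187/375*v**2 - 874/375*v → -984/125*u - v**3 + 1187/375*v**2 + 578/75*v - 7528/375
  leading term u: subtract (246/125)·h_4 from -984/125*u - v**3 + 1187/375*v**2 + 578/75*v - 7528/375 → -521/275*v**3 + 10843/4125*v**2 + 65738/4125*v + 856/75
  leading term v**3: subtract (-45848/46875)·h_5 from -521/275*v**3 + 10843/4125*v**2 + 65738/4125*v + 856/75 → 13156/3125*v**2 - 70268/9375*v - 109736/9375
  leading term v**2: subtract (-78936/105125)·h_6 from 13156/3125*v**2 - 70268/9375*v - 109736/9375 → 10646416/315375*v + 10646416/315375
  leading term v: no divisor's leading term divides it; move 10646416/315375*v to the remainder.
  leading term 1: no divisor's leading term divides it; move 10646416/315375 to the remainder.
  remainder 10646416/315375*v + 10646416/315375 ≠ 0; add h_7 = 10646416/315375*v + 10646416/315375 to the basis.

The other S-polynomials (S(f_1,h_4), S(f_2,h_4), S(f_3,h_4), S(f_1,h_5), S(f_3,h_5), S(h_4,h_5), S(f_1,h_6), S(f_2,h_6), S(f_3,h_6), S(h_4,h_6), S(h_5,h_6), S(f_1,h_7), S(f_2,h_7), S(f_3,h_7), S(h_4,h_7), S(h_5,h_7), S(h_6,h_7)) all reduce to 0 modulo the current basis, so we have a Gröbner basis.
Inter-reduce: drop elements whose leading term is divisible by another's, tail-reduce, and make monic.
Reduced Gröbner basis: {u + 3, v + 1}.

A lex Gröbner basis eliminates variables successively. Here v + 1 depends only on v, with roots {-1}; lifting each root through the earlier basis elements recovers the full solutions.
  v = -1: the earlier basis element becomes u + 3 = 0, giving u = -3 — point (-3, -1).
Check: every point annihilates each of the original generators.
This is the nonlinear analogue of row-reducing a linear system.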